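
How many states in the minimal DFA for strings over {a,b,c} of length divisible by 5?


Track length mod 5: states 0..4, accept at 0
Minimal DFA: 5 states


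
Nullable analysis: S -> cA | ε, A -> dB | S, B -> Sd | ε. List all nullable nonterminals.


A nonterminal is nullable iff some alternative derives ε (directly, or every symbol in it is nullable)
Nullable: {A, B, S}


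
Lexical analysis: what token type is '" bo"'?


Pattern: double-quoted sequence
Type: STRING_LITERAL


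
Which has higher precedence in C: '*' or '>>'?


'*' is multiplicative (level 10); '>>' is shift (level 8)
Higher level binds tighter
'*' has higher precedence than '>>'


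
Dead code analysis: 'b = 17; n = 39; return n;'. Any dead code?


b is assigned but never read
Dead: 'b = 17'


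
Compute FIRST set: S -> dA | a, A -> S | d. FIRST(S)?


Per alternative of S: FIRST(dA) = {d}; FIRST(a) = {a}
FIRST(S) = {a, d}


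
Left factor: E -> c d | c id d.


Common prefix: 'c'
Factored: E -> c E', E' -> d | id d


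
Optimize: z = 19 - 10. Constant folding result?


19 - 10 = 9 at compile time
Optimized: z = 9


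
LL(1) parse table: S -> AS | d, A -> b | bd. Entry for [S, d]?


For [S, d]: 'd' ∈ FIRST(d)
Entry: S -> d


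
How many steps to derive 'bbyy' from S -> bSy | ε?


Derivation: S => bSy => bbSyy => bbyy
Steps: 3


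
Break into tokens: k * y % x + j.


Scan left to right, longest-match per lexeme
Tokens: ID(k), OP(*), ID(y), OP(%), ID(x), OP(+), ID(j)


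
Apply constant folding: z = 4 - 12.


4 - 12 = -8 at compile time
Optimized: z = -8


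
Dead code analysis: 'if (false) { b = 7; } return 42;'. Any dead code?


condition is constant false, so the whole block is unreachable
Dead: 'if (false) { b = 7; }'


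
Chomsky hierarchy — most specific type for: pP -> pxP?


LHS has context (more than one symbol) and |LHS| ≤ |RHS|
Classification: Type 1 (Context-Sensitive)


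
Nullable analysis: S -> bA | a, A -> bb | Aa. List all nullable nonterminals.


A nonterminal is nullable iff some alternative derives ε (directly, or every symbol in it is nullable)
Nullable: {}


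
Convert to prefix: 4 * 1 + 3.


left-to-right (same/higher precedence on left): tree is (+ (* 4 1) 3)
Prefix: + * 4 1 3


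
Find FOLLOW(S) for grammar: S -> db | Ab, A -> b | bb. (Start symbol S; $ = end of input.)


$ ∈ FOLLOW(S). For each A -> αBβ: add FIRST(β)\{ε} to FOLLOW(B); if β nullable, add FOLLOW(A).
FOLLOW(S) = {$}


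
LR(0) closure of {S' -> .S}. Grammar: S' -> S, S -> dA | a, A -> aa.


Start: S' -> .S
For each item with dot before a nonterminal B, add B -> .γ for every B-production
Closure: [S' -> .S, S -> .dA, S -> .a]


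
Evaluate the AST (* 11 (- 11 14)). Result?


Evaluate inner: (- 11 14) = -3
Evaluate root: (* 11 -3) = -33
Result: -33


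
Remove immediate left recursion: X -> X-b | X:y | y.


Left-recursive alternatives: X-b, X:y; non-recursive: y
Introduce X': X -> yX', X' -> -bX' | :yX' | ε


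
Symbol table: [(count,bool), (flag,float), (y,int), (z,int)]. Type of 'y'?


Lookup 'y' → type int


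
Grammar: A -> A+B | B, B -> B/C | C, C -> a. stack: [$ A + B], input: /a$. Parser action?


'/' can extend B; shift to build B -> B/C
Action: shift


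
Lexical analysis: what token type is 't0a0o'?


Pattern: letter/underscore followed by alphanumerics, not a keyword
Type: IDENTIFIER


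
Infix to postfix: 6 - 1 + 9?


Left to right (same or higher precedence on left)
Postfix: 6 1 - 9 +


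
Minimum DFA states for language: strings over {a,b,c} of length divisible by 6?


Track length mod 6: states 0..5, accept at 0
Minimal DFA: 6 states


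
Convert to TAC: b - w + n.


Break into single-operator statements:
t1 = b - w
t2 = t1 + n


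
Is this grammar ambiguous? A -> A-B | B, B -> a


precedence layered via separate nonterminal B: deterministic
Unambiguous


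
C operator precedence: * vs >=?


'*' is multiplicative (level 10); '>=' is relational (level 7)
Higher level binds tighter
'*' has higher precedence than '>='


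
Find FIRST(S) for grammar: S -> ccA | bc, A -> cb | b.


Per alternative of S: FIRST(ccA) = {c}; FIRST(bc) = {b}
FIRST(S) = {b, c}


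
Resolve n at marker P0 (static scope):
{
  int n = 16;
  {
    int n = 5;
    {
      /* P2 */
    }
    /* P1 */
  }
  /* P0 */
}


n declared in the same block as P0
n = 16


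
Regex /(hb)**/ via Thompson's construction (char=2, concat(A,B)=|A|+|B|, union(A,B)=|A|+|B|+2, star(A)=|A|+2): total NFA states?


Syntax tree has 2 char leaf(s), 0 union(s), 2 star(s)
chars contribute 2×2 = 4; each union adds +2; each star adds +2
Total: 4 + 0 + 4 = 8 states


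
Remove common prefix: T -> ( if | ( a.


Common prefix: '('
Factored: T -> ( T', T' -> if | a


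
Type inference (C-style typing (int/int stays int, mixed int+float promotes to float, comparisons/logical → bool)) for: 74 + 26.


Operand types: int + int
Rule: mixed int/float promotes to float; int/int stays int
Result type: int


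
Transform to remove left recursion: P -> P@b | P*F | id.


Left-recursive alternatives: P@b, P*F; non-recursive: id
Introduce P': P -> idP', P' -> @bP' | *FP' | ε


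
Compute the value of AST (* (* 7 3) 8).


Evaluate inner: (* 7 3) = 21
Evaluate root: (* 21 8) = 168
Result: 168


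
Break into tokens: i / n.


Scan left to right, longest-match per lexeme
Tokens: ID(i), OP(/), ID(n)


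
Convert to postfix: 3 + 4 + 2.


Left to right (same or higher precedence on left)
Postfix: 3 4 + 2 +


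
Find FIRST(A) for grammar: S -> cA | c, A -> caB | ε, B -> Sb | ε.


Per alternative of A: FIRST(caB) = {c}; FIRST(ε) = {ε}
FIRST(A) = {c, ε}


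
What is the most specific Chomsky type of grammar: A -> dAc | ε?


Single nonterminal LHS, but d^n c^n is not regular
Classification: Type 2 (Context-Free)


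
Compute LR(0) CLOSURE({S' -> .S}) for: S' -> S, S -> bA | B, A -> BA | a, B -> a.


Start: S' -> .S
For each item with dot before a nonterminal B, add B -> .γ for every B-production
Closure: [S' -> .S, S -> .bA, S -> .B, B -> .a]


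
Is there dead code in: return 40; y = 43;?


statement follows a return and is unreachable
Dead: 'y = 43'


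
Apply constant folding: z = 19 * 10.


19 * 10 = 190 at compile time
Optimized: z = 190


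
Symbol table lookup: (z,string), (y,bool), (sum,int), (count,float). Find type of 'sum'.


Lookup 'sum' → type int


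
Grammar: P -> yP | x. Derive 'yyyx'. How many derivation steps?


Derivation: P => yP => yyP => yyyP => yyyx
Steps: 4


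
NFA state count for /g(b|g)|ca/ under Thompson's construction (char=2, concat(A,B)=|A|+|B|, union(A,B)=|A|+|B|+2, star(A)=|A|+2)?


Syntax tree has 5 char leaf(s), 2 union(s), 0 star(s)
chars contribute 5×2 = 10; each union adds +2; each star adds +2
Total: 10 + 4 + 0 = 14 states


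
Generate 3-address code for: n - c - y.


Break into single-operator statements:
t1 = n - c
t2 = t1 - y


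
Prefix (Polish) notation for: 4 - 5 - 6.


left-to-right (same/higher precedence on left): tree is (- (- 4 5) 6)
Prefix: - - 4 5 6


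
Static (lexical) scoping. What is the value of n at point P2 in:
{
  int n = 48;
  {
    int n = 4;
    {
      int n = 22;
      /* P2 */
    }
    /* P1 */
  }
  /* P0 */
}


n declared in the same block as P2
n = 22


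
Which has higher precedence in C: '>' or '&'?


'>' is relational (level 7); '&' is bitwise AND (level 5)
Higher level binds tighter
'>' has higher precedence than '&'


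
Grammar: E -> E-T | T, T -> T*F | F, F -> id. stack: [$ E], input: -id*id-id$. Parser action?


shift '-' to continue E -> E-T
Action: shift


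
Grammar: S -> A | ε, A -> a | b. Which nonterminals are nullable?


A nonterminal is nullable iff some alternative derives ε (directly, or every symbol in it is nullable)
Nullable: {S}


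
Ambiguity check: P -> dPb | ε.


balanced d^n…b^n: each string has a unique parse
Unambiguous


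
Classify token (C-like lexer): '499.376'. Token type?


Pattern: digits with a decimal point
Type: FLOAT_LITERAL


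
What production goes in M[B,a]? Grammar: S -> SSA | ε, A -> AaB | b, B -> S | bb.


For [B, a]: S is nullable and 'a' ∈ FOLLOW(B)
Entry: B -> S


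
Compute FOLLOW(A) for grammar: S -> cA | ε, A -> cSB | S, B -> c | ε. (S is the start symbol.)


$ ∈ FOLLOW(S). For each A -> αBβ: add FIRST(β)\{ε} to FOLLOW(B); if β nullable, add FOLLOW(A).
FOLLOW(A) = {$, c}


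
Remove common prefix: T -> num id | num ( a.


Common prefix: 'num'
Factored: T -> num T', T' -> id | ( a


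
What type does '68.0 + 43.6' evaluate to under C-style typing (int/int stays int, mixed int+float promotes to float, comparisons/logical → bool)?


Operand types: float + float
Rule: mixed int/float promotes to float; int/int stays int
Result type: float


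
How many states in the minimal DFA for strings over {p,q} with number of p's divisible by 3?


Track (count of p) mod 3: states 0..2, accept at 0
Minimal DFA: 3 states


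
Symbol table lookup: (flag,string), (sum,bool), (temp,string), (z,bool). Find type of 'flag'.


Lookup 'flag' → type string


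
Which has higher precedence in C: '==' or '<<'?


'<<' is shift (level 8); '==' is equality (level 6)
Higher level binds tighter
'<<' has higher precedence than '=='


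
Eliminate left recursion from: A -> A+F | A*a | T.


Left-recursive alternatives: A+F, A*a; non-recursive: T
Introduce A': A -> TA', A' -> +FA' | *aA' | ε


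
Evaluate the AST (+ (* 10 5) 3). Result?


Evaluate inner: (* 10 5) = 50
Evaluate root: (+ 50 3) = 53
Result: 53


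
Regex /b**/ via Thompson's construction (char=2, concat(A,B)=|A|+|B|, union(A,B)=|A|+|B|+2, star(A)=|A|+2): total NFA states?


Syntax tree has 1 char leaf(s), 0 union(s), 2 star(s)
chars contribute 1×2 = 2; each union adds +2; each star adds +2
Total: 2 + 0 + 4 = 6 states


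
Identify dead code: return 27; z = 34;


statement follows a return and is unreachable
Dead: 'z = 34'


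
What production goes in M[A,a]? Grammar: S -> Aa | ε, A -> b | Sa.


For [A, a]: 'a' ∈ FIRST(Sa)
Entry: A -> Sa


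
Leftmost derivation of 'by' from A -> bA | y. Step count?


Derivation: A => bA => by
Steps: 2


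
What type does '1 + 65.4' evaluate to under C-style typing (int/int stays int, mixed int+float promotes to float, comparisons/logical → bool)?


Operand types: int + float
Rule: mixed int/float promotes to float; int/int stays int
Result type: float


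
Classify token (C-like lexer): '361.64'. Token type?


Pattern: digits with a decimal point
Type: FLOAT_LITERAL


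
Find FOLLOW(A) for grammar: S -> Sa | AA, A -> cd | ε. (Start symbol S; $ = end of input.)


$ ∈ FOLLOW(S). For each A -> αBβ: add FIRST(β)\{ε} to FOLLOW(B); if β nullable, add FOLLOW(A).
FOLLOW(A) = {$, a, c}


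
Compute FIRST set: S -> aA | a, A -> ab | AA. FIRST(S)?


Per alternative of S: FIRST(aA) = {a}; FIRST(a) = {a}
FIRST(S) = {a}


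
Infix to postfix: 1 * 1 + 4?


Left to right (same or higher precedence on left)
Postfix: 1 1 * 4 +


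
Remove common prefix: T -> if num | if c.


Common prefix: 'if'
Factored: T -> if T', T' -> num | c


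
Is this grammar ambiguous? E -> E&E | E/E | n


'n&n/n' has two parse trees (no precedence encoded between & and /)
Ambiguous


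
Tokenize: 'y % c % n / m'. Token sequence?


Scan left to right, longest-match per lexeme
Tokens: ID(y), OP(%), ID(c), OP(%), ID(n), OP(/), ID(m)


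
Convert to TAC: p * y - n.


Break into single-operator statements:
t1 = p * y
t2 = t1 - n


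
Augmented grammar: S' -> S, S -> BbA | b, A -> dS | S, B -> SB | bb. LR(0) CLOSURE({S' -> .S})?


Start: S' -> .S
For each item with dot before a nonterminal B, add B -> .γ for every B-production
Closure: [S' -> .S, S -> .BbA, S -> .b, B -> .SB, B -> .bb]


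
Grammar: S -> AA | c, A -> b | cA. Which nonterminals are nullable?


A nonterminal is nullable iff some alternative derives ε (directly, or every symbol in it is nullable)
Nullable: {}


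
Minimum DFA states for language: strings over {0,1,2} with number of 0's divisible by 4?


Track (count of 0) mod 4: states 0..3, accept at 0
Minimal DFA: 4 states


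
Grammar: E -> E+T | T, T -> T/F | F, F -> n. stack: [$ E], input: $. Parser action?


start symbol E on stack, input exhausted
Action: accept


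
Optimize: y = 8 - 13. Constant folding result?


8 - 13 = -5 at compile time
Optimized: y = -5


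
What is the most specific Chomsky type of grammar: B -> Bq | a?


Left-linear: every RHS is a terminal or one nonterminal followed by a terminal
Classification: Type 3 (Regular)


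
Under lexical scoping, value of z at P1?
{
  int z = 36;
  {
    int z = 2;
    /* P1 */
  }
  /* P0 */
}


z declared in the same block as P1
z = 2


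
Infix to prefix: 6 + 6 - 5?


left-to-right (same/higher precedence on left): tree is (- (+ 6 6) 5)
Prefix: - + 6 6 5


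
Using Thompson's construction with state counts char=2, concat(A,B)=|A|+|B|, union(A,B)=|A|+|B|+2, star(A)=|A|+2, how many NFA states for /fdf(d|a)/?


Syntax tree has 5 char leaf(s), 1 union(s), 0 star(s)
chars contribute 5×2 = 10; each union adds +2; each star adds +2
Total: 10 + 2 + 0 = 12 states


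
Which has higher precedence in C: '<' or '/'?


'/' is multiplicative (level 10); '<' is relational (level 7)
Higher level binds tighter
'/' has higher precedence than '<'


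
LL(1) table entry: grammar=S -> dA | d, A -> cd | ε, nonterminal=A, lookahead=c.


For [A, c]: 'c' ∈ FIRST(cd)
Entry: A -> cd


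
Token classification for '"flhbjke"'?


Pattern: double-quoted sequence
Type: STRING_LITERAL


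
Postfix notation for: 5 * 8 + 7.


Left to right (same or higher precedence on left)
Postfix: 5 8 * 7 +


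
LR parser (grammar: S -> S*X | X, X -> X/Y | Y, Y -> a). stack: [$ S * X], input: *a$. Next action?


handle 'S*X' on top; lookahead ∈ FOLLOW(S) = {*, $}
Action: reduce (S -> S*X)


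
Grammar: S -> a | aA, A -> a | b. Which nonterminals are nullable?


A nonterminal is nullable iff some alternative derives ε (directly, or every symbol in it is nullable)
Nullable: {}


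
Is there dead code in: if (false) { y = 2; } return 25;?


condition is constant false, so the whole block is unreachable
Dead: 'if (false) { y = 2; }'


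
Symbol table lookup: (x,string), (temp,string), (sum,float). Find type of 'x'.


Lookup 'x' → type string


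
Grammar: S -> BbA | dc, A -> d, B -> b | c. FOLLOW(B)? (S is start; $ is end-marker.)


$ ∈ FOLLOW(S). For each A -> αBβ: add FIRST(β)\{ε} to FOLLOW(B); if β nullable, add FOLLOW(A).
FOLLOW(B) = {b}


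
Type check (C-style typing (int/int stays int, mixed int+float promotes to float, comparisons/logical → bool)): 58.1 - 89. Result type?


Operand types: float - int
Rule: mixed int/float promotes to float; int/int stays int
Result type: float


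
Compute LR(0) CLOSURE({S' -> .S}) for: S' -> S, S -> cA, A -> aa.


Start: S' -> .S
For each item with dot before a nonterminal B, add B -> .γ for every B-production
Closure: [S' -> .S, S -> .cA]


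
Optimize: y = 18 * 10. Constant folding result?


18 * 10 = 180 at compile time
Optimized: y = 180


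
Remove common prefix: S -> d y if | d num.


Common prefix: 'd'
Factored: S -> d S', S' -> y if | num


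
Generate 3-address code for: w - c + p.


Break into single-operator statements:
t1 = w - c
t2 = t1 + p


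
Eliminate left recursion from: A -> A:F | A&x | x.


Left-recursive alternatives: A:F, A&x; non-recursive: x
Introduce A': A -> xA', A' -> :FA' | &xA' | ε


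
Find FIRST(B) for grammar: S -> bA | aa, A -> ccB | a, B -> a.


Per alternative of B: FIRST(a) = {a}
FIRST(B) = {a}


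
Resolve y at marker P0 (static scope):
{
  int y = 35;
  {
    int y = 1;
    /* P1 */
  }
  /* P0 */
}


y declared in the same block as P0
y = 35


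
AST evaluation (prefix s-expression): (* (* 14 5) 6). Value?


Evaluate inner: (* 14 5) = 70
Evaluate root: (* 70 6) = 420
Result: 420


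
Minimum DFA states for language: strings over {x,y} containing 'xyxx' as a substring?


KMP-style automaton: 4 progress states + 1 absorbing accept = 5
Minimal DFA: 5 states


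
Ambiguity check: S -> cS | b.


right-linear, alternatives start with distinct terminals 'c' vs 'b': unique leftmost derivation
Unambiguous


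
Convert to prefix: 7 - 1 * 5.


'*' binds tighter: tree is (- 7 (* 1 5))
Prefix: - 7 * 1 5


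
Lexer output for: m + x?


Scan left to right, longest-match per lexeme
Tokens: ID(m), OP(+), ID(x)


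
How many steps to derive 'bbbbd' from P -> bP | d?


Derivation: P => bP => bbP => bbbP => bbbbP => bbbbd
Steps: 5


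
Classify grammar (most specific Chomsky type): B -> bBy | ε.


Single nonterminal LHS, but b^n y^n is not regular
Classification: Type 2 (Context-Free)


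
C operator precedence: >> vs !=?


'>>' is shift (level 8); '!=' is equality (level 6)
Higher level binds tighter
'>>' has higher precedence than '!='


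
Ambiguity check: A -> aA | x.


right-linear, alternatives start with distinct terminals 'a' vs 'x': unique leftmost derivation
Unambiguous


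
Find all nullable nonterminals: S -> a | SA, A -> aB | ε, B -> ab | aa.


A nonterminal is nullable iff some alternative derives ε (directly, or every symbol in it is nullable)
Nullable: {A}


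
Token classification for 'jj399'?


Pattern: letter/underscore followed by alphanumerics, not a keyword
Type: IDENTIFIER


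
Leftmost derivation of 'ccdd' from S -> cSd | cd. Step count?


Derivation: S => cSd => ccdd
Steps: 2


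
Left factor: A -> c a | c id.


Common prefix: 'c'
Factored: A -> c A', A' -> a | id


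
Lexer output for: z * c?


Scan left to right, longest-match per lexeme
Tokens: ID(z), OP(*), ID(c)


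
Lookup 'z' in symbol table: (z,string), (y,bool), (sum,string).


Lookup 'z' → type string


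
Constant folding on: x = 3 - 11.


3 - 11 = -8 at compile time
Optimized: x = -8


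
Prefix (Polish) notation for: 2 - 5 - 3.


left-to-right (same/higher precedence on left): tree is (- (- 2 5) 3)
Prefix: - - 2 5 3


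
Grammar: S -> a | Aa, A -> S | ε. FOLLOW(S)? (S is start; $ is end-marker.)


$ ∈ FOLLOW(S). For each A -> αBβ: add FIRST(β)\{ε} to FOLLOW(B); if β nullable, add FOLLOW(A).
FOLLOW(S) = {$, a}


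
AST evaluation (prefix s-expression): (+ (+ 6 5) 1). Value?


Evaluate inner: (+ 6 5) = 11
Evaluate root: (+ 11 1) = 12
Result: 12


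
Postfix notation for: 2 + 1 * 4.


* has higher precedence, evaluate 1*4 first
Postfix: 2 1 4 * +


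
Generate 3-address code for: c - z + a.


Break into single-operator statements:
t1 = c - z
t2 = t1 + a


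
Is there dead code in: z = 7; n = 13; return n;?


z is assigned but never read
Dead: 'z = 7'


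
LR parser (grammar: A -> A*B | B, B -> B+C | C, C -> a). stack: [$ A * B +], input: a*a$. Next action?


no handle; shift 'a'
Action: shift


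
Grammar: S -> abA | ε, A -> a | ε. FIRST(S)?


Per alternative of S: FIRST(abA) = {a}; FIRST(ε) = {ε}
FIRST(S) = {a, ε}


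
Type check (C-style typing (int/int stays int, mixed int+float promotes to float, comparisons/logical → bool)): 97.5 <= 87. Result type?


Operand types: float <= int
Rule: comparison yields bool
Result type: bool


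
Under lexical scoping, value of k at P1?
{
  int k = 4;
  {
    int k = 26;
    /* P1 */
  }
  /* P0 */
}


k declared in the same block as P1
k = 26


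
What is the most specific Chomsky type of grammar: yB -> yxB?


LHS has context (more than one symbol) and |LHS| ≤ |RHS|
Classification: Type 1 (Context-Sensitive)


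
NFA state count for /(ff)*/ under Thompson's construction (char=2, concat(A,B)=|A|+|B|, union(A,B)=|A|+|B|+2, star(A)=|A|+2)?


Syntax tree has 2 char leaf(s), 0 union(s), 1 star(s)
chars contribute 2×2 = 4; each union adds +2; each star adds +2
Total: 4 + 0 + 2 = 6 states


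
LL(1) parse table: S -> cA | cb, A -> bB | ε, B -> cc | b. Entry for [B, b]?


For [B, b]: 'b' ∈ FIRST(b)
Entry: B -> b


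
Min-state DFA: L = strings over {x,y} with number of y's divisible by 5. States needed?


Track (count of y) mod 5: states 0..4, accept at 0
Minimal DFA: 5 states


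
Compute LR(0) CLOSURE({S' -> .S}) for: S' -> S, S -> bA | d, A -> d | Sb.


Start: S' -> .S
For each item with dot before a nonterminal B, add B -> .γ for every B-production
Closure: [S' -> .S, S -> .bA, S -> .d]


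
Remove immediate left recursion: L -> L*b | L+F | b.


Left-recursive alternatives: L*b, L+F; non-recursive: b
Introduce L': L -> bL', L' -> *bL' | +FL' | ε


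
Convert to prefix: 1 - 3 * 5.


'*' binds tighter: tree is (- 1 (* 3 5))
Prefix: - 1 * 3 5


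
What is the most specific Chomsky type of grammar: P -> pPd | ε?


Single nonterminal LHS, but p^n d^n is not regular
Classification: Type 2 (Context-Free)


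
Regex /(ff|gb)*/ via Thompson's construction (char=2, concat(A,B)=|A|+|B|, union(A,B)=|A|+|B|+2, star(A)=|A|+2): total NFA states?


Syntax tree has 4 char leaf(s), 1 union(s), 1 star(s)
chars contribute 4×2 = 8; each union adds +2; each star adds +2
Total: 8 + 2 + 2 = 12 states


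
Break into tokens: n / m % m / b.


Scan left to right, longest-match per lexeme
Tokens: ID(n), OP(/), ID(m), OP(%), ID(m), OP(/), ID(b)


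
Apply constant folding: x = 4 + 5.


4 + 5 = 9 at compile time
Optimized: x = 9


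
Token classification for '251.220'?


Pattern: digits with a decimal point
Type: FLOAT_LITERAL


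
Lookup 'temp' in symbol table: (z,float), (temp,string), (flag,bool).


Lookup 'temp' → type string


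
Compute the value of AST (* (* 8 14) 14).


Evaluate inner: (* 8 14) = 112
Evaluate root: (* 112 14) = 1568
Result: 1568


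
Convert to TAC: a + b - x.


Break into single-operator statements:
t1 = a + b
t2 = t1 - x


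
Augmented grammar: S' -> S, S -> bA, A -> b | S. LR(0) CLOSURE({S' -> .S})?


Start: S' -> .S
For each item with dot before a nonterminal B, add B -> .γ for every B-production
Closure: [S' -> .S, S -> .bA]


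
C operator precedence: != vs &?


'!=' is equality (level 6); '&' is bitwise AND (level 5)
Higher level binds tighter
'!=' has higher precedence than '&'


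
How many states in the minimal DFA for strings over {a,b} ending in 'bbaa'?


Track the longest suffix of input matching a prefix of 'bbaa': 5 classes (prefixes of length 0..4)
Minimal DFA: 5 states


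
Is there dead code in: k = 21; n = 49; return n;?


k is assigned but never read
Dead: 'k = 21'


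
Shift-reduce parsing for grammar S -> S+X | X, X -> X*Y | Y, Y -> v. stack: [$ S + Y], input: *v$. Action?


'Y' (not preceded by X*) is the handle for X -> Y
Action: reduce (X -> Y)


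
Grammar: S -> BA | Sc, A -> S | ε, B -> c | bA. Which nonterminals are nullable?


A nonterminal is nullable iff some alternative derives ε (directly, or every symbol in it is nullable)
Nullable: {A}


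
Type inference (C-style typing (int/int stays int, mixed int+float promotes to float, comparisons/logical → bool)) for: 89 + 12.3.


Operand types: int + float
Rule: mixed int/float promotes to float; int/int stays int
Result type: float


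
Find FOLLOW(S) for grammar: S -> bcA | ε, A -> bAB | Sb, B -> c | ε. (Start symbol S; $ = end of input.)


$ ∈ FOLLOW(S). For each A -> αBβ: add FIRST(β)\{ε} to FOLLOW(B); if β nullable, add FOLLOW(A).
FOLLOW(S) = {$, b}


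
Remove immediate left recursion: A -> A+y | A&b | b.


Left-recursive alternatives: A+y, A&b; non-recursive: b
Introduce A': A -> bA', A' -> +yA' | &bA' | ε


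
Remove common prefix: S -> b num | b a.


Common prefix: 'b'
Factored: S -> b S', S' -> num | a


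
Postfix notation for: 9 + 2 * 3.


* has higher precedence, evaluate 2*3 first
Postfix: 9 2 3 * +


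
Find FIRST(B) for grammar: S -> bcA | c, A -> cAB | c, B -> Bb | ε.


Per alternative of B: FIRST(Bb) = {b}; FIRST(ε) = {ε}
FIRST(B) = {b, ε}


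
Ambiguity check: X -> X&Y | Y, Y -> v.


precedence layered via separate nonterminal Y: deterministic
Unambiguous


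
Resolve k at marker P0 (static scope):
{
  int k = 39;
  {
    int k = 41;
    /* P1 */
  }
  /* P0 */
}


k declared in the same block as P0
k = 39


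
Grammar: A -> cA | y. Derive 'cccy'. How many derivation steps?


Derivation: A => cA => ccA => cccA => cccy
Steps: 4


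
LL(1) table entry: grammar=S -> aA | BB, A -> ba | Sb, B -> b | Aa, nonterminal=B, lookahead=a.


For [B, a]: 'a' ∈ FIRST(Aa)
Entry: B -> Aa


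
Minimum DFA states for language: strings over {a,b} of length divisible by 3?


Track length mod 3: states 0..2, accept at 0
Minimal DFA: 3 states


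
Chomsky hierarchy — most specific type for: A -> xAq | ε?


Single nonterminal LHS, but x^n q^n is not regular
Classification: Type 2 (Context-Free)


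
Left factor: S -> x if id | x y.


Common prefix: 'x'
Factored: S -> x S', S' -> if id | y


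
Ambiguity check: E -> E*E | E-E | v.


'v*v-v' has two parse trees (no precedence encoded between * and -)
Ambiguous


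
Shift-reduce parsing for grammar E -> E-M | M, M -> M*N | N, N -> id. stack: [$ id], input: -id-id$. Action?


'id' on top is the handle for N -> id
Action: reduce (N -> id)


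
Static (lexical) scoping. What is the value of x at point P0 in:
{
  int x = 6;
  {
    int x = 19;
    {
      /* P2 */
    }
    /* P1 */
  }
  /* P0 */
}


x declared in the same block as P0
x = 6


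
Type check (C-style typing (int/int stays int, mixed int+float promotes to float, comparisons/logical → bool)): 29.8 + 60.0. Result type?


Operand types: float + float
Rule: mixed int/float promotes to float; int/int stays int
Result type: float


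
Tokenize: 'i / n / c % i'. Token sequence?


Scan left to right, longest-match per lexeme
Tokens: ID(i), OP(/), ID(n), OP(/), ID(c), OP(%), ID(i)


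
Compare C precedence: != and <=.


'<=' is relational (level 7); '!=' is equality (level 6)
Higher level binds tighter
'<=' has higher precedence than '!='


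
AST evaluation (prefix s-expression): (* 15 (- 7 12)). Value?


Evaluate inner: (- 7 12) = -5
Evaluate root: (* 15 -5) = -75
Result: -75


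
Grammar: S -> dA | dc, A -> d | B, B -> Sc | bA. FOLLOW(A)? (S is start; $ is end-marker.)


$ ∈ FOLLOW(S). For each A -> αBβ: add FIRST(β)\{ε} to FOLLOW(B); if β nullable, add FOLLOW(A).
FOLLOW(A) = {$, c}


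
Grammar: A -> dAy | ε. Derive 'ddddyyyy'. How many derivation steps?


Derivation: A => dAy => ddAyy => dddAyyy => ddddAyyyy => ddddyyyy
Steps: 5


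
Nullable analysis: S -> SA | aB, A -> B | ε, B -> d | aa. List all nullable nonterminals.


A nonterminal is nullable iff some alternative derives ε (directly, or every symbol in it is nullable)
Nullable: {A}


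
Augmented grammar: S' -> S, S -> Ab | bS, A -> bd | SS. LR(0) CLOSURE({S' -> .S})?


Start: S' -> .S
For each item with dot before a nonterminal B, add B -> .γ for every B-production
Closure: [S' -> .S, S -> .Ab, S -> .bS, A -> .bd, A -> .SS]


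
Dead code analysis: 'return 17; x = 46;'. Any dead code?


statement follows a return and is unreachable
Dead: 'x = 46'


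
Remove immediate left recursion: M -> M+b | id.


Left-recursive alternatives: M+b; non-recursive: id
Introduce M': M -> idM', M' -> +bM' | ε


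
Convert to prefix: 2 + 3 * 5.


'*' binds tighter: tree is (+ 2 (* 3 5))
Prefix: + 2 * 3 5


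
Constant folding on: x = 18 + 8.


18 + 8 = 26 at compile time
Optimized: x = 26


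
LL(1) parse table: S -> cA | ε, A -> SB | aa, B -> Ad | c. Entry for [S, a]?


For [S, a]: ε is nullable and 'a' ∈ FOLLOW(S)
Entry: S -> ε


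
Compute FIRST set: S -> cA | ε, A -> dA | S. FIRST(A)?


Per alternative of A: FIRST(dA) = {d}; FIRST(S) = {c, ε}
FIRST(A) = {c, d, ε}


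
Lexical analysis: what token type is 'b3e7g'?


Pattern: letter/underscore followed by alphanumerics, not a keyword
Type: IDENTIFIER


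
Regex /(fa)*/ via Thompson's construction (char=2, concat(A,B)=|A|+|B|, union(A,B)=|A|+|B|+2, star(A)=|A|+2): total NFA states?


Syntax tree has 2 char leaf(s), 0 union(s), 1 star(s)
chars contribute 2×2 = 4; each union adds +2; each star adds +2
Total: 4 + 0 + 2 = 6 states


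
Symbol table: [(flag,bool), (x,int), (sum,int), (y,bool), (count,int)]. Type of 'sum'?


Lookup 'sum' → type int


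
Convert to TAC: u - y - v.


Break into single-operator statements:
t1 = u - y
t2 = t1 - v


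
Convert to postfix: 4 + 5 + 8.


Left to right (same or higher precedence on left)
Postfix: 4 5 + 8 +


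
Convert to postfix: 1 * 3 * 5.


Left to right (same or higher precedence on left)
Postfix: 1 3 * 5 *


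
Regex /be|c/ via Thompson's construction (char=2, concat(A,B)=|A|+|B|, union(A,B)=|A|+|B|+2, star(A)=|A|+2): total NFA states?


Syntax tree has 3 char leaf(s), 1 union(s), 0 star(s)
chars contribute 3×2 = 6; each union adds +2; each star adds +2
Total: 6 + 2 + 0 = 8 states


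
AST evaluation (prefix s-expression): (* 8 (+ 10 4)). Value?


Evaluate inner: (+ 10 4) = 14
Evaluate root: (* 8 14) = 112
Result: 112


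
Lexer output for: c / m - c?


Scan left to right, longest-match per lexeme
Tokens: ID(c), OP(/), ID(m), OP(-), ID(c)


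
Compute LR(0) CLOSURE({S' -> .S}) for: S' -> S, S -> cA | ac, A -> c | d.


Start: S' -> .S
For each item with dot before a nonterminal B, add B -> .γ for every B-production
Closure: [S' -> .S, S -> .cA, S -> .ac]


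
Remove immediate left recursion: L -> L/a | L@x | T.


Left-recursive alternatives: L/a, L@x; non-recursive: T
Introduce L': L -> TL', L' -> /aL' | @xL' | ε


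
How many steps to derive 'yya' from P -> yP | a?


Derivation: P => yP => yyP => yya
Steps: 3


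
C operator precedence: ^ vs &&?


'^' is bitwise XOR (level 4); '&&' is logical AND (level 2)
Higher level binds tighter
'^' has higher precedence than '&&'


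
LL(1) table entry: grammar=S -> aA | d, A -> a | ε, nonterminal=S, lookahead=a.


For [S, a]: 'a' ∈ FIRST(aA)
Entry: S -> aA


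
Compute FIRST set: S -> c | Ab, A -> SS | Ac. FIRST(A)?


Per alternative of A: FIRST(SS) = {c}; FIRST(Ac) = {c}
FIRST(A) = {c}


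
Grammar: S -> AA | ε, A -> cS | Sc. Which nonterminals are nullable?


A nonterminal is nullable iff some alternative derives ε (directly, or every symbol in it is nullable)
Nullable: {S}


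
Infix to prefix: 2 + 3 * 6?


'*' binds tighter: tree is (+ 2 (* 3 6))
Prefix: + 2 * 3 6


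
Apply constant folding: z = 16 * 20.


16 * 20 = 320 at compile time
Optimized: z = 320


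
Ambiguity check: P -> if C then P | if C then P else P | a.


dangling else: 'if C then if C then a else a' parses two ways
Ambiguous


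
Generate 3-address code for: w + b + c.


Break into single-operator statements:
t1 = w + b
t2 = t1 + c


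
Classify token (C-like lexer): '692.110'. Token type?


Pattern: digits with a decimal point
Type: FLOAT_LITERAL


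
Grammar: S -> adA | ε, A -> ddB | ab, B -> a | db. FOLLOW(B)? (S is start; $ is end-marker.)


$ ∈ FOLLOW(S). For each A -> αBβ: add FIRST(β)\{ε} to FOLLOW(B); if β nullable, add FOLLOW(A).
FOLLOW(B) = {$}


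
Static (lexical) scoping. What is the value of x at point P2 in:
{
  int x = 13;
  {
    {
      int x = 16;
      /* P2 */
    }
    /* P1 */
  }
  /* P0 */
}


x declared in the same block as P2
x = 16


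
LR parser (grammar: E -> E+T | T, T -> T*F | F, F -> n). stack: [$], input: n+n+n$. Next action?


no handle on stack; shift 'n'
Action: shift


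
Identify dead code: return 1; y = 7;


statement follows a return and is unreachable
Dead: 'y = 7'


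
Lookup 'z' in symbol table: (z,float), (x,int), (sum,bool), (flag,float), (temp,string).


Lookup 'z' → type float


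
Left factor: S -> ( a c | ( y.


Common prefix: '('
Factored: S -> ( S', S' -> a c | y


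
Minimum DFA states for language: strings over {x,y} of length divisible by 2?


Track length mod 2: states 0..1, accept at 0
Minimal DFA: 2 states


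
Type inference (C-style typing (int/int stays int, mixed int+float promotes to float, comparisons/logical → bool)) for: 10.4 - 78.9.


Operand types: float - float
Rule: mixed int/float promotes to float; int/int stays int
Result type: float


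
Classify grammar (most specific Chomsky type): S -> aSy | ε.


Single nonterminal LHS, but a^n y^n is not regular
Classification: Type 2 (Context-Free)


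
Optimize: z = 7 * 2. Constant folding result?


7 * 2 = 14 at compile time
Optimized: z = 14


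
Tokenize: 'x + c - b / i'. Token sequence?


Scan left to right, longest-match per lexeme
Tokens: ID(x), OP(+), ID(c), OP(-), ID(b), OP(/), ID(i)


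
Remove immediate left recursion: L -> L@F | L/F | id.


Left-recursive alternatives: L@F, L/F; non-recursive: id
Introduce L': L -> idL', L' -> @FL' | /FL' | ε


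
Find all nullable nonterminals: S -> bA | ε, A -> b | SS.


A nonterminal is nullable iff some alternative derives ε (directly, or every symbol in it is nullable)
Nullable: {A, S}


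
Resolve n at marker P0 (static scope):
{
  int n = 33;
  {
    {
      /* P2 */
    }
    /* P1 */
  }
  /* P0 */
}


n declared in the same block as P0
n = 33


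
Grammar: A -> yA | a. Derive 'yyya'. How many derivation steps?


Derivation: A => yA => yyA => yyyA => yyya
Steps: 4


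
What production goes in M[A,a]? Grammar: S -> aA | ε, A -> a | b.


For [A, a]: 'a' ∈ FIRST(a)
Entry: A -> a


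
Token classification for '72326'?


Pattern: digits only
Type: INTEGER_LITERAL


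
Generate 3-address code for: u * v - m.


Break into single-operator statements:
t1 = u * v
t2 = t1 - m


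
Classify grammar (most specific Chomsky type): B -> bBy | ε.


Single nonterminal LHS, but b^n y^n is not regular
Classification: Type 2 (Context-Free)


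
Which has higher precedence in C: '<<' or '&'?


'<<' is shift (level 8); '&' is bitwise AND (level 5)
Higher level binds tighter
'<<' has higher precedence than '&'


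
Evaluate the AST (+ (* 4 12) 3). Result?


Evaluate inner: (* 4 12) = 48
Evaluate root: (+ 48 3) = 51
Result: 51


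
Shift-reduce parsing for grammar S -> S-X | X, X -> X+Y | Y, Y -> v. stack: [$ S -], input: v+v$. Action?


no handle ('S-' is not any RHS); shift 'v'
Action: shift


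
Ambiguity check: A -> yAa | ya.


balanced y^n…a^n: each string has a unique parse
Unambiguous


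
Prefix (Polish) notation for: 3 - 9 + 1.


left-to-right (same/higher precedence on left): tree is (+ (- 3 9) 1)
Prefix: + - 3 9 1


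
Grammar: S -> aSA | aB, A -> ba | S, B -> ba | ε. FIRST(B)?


Per alternative of B: FIRST(ba) = {b}; FIRST(ε) = {ε}
FIRST(B) = {b, ε}


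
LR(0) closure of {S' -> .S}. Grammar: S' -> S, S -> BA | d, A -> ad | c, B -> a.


Start: S' -> .S
For each item with dot before a nonterminal B, add B -> .γ for every B-production
Closure: [S' -> .S, S -> .BA, S -> .d, B -> .a]


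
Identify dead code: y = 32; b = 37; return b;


y is assigned but never read
Dead: 'y = 32'


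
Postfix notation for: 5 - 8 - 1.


Left to right (same or higher precedence on left)
Postfix: 5 8 - 1 -


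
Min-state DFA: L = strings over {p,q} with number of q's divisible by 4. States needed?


Track (count of q) mod 4: states 0..3, accept at 0
Minimal DFA: 4 states


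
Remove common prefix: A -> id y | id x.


Common prefix: 'id'
Factored: A -> id A', A' -> y | x


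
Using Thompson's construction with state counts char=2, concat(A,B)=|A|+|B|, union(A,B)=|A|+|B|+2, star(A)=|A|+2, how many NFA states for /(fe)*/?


Syntax tree has 2 char leaf(s), 0 union(s), 1 star(s)
chars contribute 2×2 = 4; each union adds +2; each star adds +2
Total: 4 + 0 + 2 = 6 states


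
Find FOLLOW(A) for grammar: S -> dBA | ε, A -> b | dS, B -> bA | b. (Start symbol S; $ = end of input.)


$ ∈ FOLLOW(S). For each A -> αBβ: add FIRST(β)\{ε} to FOLLOW(B); if β nullable, add FOLLOW(A).
FOLLOW(A) = {$, b, d}


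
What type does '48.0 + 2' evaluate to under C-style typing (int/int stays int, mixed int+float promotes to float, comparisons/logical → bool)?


Operand types: float + int
Rule: mixed int/float promotes to float; int/int stays int
Result type: float


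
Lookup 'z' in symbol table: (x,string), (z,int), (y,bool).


Lookup 'z' → type int


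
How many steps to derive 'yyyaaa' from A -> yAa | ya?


Derivation: A => yAa => yyAaa => yyyaaa
Steps: 3


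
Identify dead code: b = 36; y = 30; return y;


b is assigned but never read
Dead: 'b = 36'


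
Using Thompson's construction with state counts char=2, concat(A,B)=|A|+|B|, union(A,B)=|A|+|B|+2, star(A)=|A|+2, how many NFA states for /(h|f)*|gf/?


Syntax tree has 4 char leaf(s), 2 union(s), 1 star(s)
chars contribute 4×2 = 8; each union adds +2; each star adds +2
Total: 8 + 4 + 2 = 14 states


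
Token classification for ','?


Pattern: delimiter/punctuation
Type: PUNCTUATION


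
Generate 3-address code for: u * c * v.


Break into single-operator statements:
t1 = u * c
t2 = t1 * v


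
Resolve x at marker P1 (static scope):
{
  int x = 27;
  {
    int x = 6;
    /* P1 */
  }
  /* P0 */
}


x declared in the same block as P1
x = 6


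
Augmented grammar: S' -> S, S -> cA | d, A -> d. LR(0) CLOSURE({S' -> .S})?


Start: S' -> .S
For each item with dot before a nonterminal B, add B -> .γ for every B-production
Closure: [S' -> .S, S -> .cA, S -> .d]


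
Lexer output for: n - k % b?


Scan left to right, longest-match per lexeme
Tokens: ID(n), OP(-), ID(k), OP(%), ID(b)


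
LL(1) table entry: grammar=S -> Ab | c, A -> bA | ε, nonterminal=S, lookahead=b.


For [S, b]: 'b' ∈ FIRST(Ab)
Entry: S -> Ab


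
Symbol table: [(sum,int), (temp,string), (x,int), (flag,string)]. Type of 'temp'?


Lookup 'temp' → type string


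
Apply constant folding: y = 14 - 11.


14 - 11 = 3 at compile time
Optimized: y = 3


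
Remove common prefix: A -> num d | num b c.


Common prefix: 'num'
Factored: A -> num A', A' -> d | b c


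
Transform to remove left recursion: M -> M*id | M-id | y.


Left-recursive alternatives: M*id, M-id; non-recursive: y
Introduce M': M -> yM', M' -> *idM' | -idM' | ε


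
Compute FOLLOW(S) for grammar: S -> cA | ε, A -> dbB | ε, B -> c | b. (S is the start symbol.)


$ ∈ FOLLOW(S). For each A -> αBβ: add FIRST(β)\{ε} to FOLLOW(B); if β nullable, add FOLLOW(A).
FOLLOW(S) = {$}


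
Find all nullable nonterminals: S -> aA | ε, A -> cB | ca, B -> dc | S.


A nonterminal is nullable iff some alternative derives ε (directly, or every symbol in it is nullable)
Nullable: {B, S}
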